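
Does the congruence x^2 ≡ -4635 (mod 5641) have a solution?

(-4635|5641)
  = (1006|5641)    [-4635 ≡ 1006 mod 5641]
  = (503|5641)    [5641 ≡ 1 mod 8 ⇒ (2|5641) = +1]
  = (5641|503)    [QR: 5641 ≡ 1 mod 4, sign kept]
  = (108|503)    [5641 ≡ 108 mod 503]
  = (27|503)    [503 ≡ 7 mod 8 ⇒ (2|503)^2 = +1]
  = -(503|27)    [QR: both ≡ 3 mod 4, sign flips]
  = -(17|27)    [503 ≡ 17 mod 27]
  = -(27|17)    [QR: 17 ≡ 1 mod 4, sign kept]
  = -(10|17)    [27 ≡ 10 mod 17]
  = -(5|17)    [17 ≡ 1 mod 8 ⇒ (2|17) = +1]
  = -(17|5)    [QR: 5 ≡ 1 mod 4, sign kept]
  = -(2|5)    [17 ≡ 2 mod 5]
  = (1|5)    [5 ≡ 5 mod 8 ⇒ (2|5) = -1]
  = 1    [(1|5) = 1]
(-4635|5641) = 1, and 5641 is prime, so -4635 is a quadratic residue mod 5641.

yes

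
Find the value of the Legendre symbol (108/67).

-1

(108/67)
  = (41/67)    [108 ≡ 41 mod 67]
  = (67/41)    [QR: 41 ≡ 1 mod 4, sign kept]
  = (26/41)    [67 ≡ 26 mod 41]
  = (13/41)    [41 ≡ 1 mod 8 ⇒ (2/41) = +1]
  = (41/13)    [QR: 13 ≡ 1 mod 4, sign kept]
  = (2/13)    [41 ≡ 2 mod 13]
  = -(1/13)    [13 ≡ 5 mod 8 ⇒ (2/13) = -1]
  = -1    [(1/13) = 1]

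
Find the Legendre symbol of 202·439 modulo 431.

By multiplicativity, (202·439 / 431) = (202 / 431)·(439 / 431).
First factor (202 / 431):
(202 / 431)
  = (101 / 431)    [431 ≡ 7 mod 8 ⇒ (2 / 431) = +1]
  = (431 / 101)    [QR: 101 ≡ 1 mod 4, sign kept]
  = (27 / 101)    [431 ≡ 27 mod 101]
  = (101 / 27)    [QR: 101 ≡ 1 mod 4, sign kept]
  = (20 / 27)    [101 ≡ 20 mod 27]
  = (5 / 27)    [27 ≡ 3 mod 8 ⇒ (2 / 27)^2 = +1]
  = (27 / 5)    [QR: 5 ≡ 1 mod 4, sign kept]
  = (2 / 5)    [27 ≡ 2 mod 5]
  = -(1 / 5)    [5 ≡ 5 mod 8 ⇒ (2 / 5) = -1]
  = -1    [(1 / 5) = 1]
Second factor (439 / 431):
(439 / 431)
  = (8 / 431)    [439 ≡ 8 mod 431]
  = (1 / 431)    [431 ≡ 7 mod 8 ⇒ (2 / 431)^3 = +1]
  = 1    [(1 / 431) = 1]
Product: (-1)·(1) = -1.

-1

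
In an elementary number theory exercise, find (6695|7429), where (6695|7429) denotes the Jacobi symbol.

-1

(6695|7429)
  = (7429|6695)    [QR: 7429 ≡ 1 mod 4, sign kept]
  = (734|6695)    [7429 ≡ 734 mod 6695]
  = (367|6695)    [6695 ≡ 7 mod 8 ⇒ (2|6695) = +1]
  = -(6695|367)    [QR: both ≡ 3 mod 4, sign flips]
  = -(89|367)    [6695 ≡ 89 mod 367]
  = -(367|89)    [QR: 89 ≡ 1 mod 4, sign kept]
  = -(11|89)    [367 ≡ 11 mod 89]
  = -(89|11)    [QR: 89 ≡ 1 mod 4, sign kept]
  = -(1|11)    [89 ≡ 1 mod 11]
  = -1    [(1|11) = 1]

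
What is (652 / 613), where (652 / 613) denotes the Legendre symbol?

-1

(652 / 613)
  = (39 / 613)    [652 ≡ 39 mod 613]
  = (613 / 39)    [QR: 613 ≡ 1 mod 4, sign kept]
  = (28 / 39)    [613 ≡ 28 mod 39]
  = (7 / 39)    [39 ≡ 7 mod 8 ⇒ (2 / 39)^2 = +1]
  = -(39 / 7)    [QR: both ≡ 3 mod 4, sign flips]
  = -(4 / 7)    [39 ≡ 4 mod 7]
  = -(1 / 7)    [7 ≡ 7 mod 8 ⇒ (2 / 7)^2 = +1]
  = -1    [(1 / 7) = 1]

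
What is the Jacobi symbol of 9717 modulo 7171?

-1

Reduce the numerator: 9717 ≡ 2546 (mod 7171), so (9717|7171) = (2546|7171).
Factor out 2: 2546 = 2·1273. Since 7171 ≡ 3 (mod 8), (2|7171) = -1. Now have -(1273|7171).
1273 ≡ 1 (mod 4), so quadratic reciprocity gives (1273|7171) = (7171|1273). Reduce: 7171 ≡ 806 (mod 1273). Now have -(806|1273).
Factor out 2: 806 = 2·403. Since 1273 ≡ 1 (mod 8), (2|1273) = +1. Now have -(403|1273).
1273 ≡ 1 (mod 4), so quadratic reciprocity gives (403|1273) = (1273|403). Reduce: 1273 ≡ 64 (mod 403). Now have -(64|403).
Factor out 2: 64 = 2^6. Since 403 ≡ 3 (mod 8), (2|403) = -1, and (2|403)^6 = +1. Now have -(1|403).
(1|403) = 1. Collecting the sign factors: -1.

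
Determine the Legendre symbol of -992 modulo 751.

1

Pull out -1: (-992/751) = (-1/751)·(992/751). Since 751 ≡ 3 (mod 4), (-1/751) = -1. Now have -(992/751).
Reduce the numerator: 992 ≡ 241 (mod 751), so (992/751) = (241/751).
241 ≡ 1 (mod 4), so quadratic reciprocity gives (241/751) = (751/241). Reduce: 751 ≡ 28 (mod 241). Now have -(28/241).
Factor out 2: 28 = 2^2·7. Since 241 ≡ 1 (mod 8), (2/241) = +1, and (2/241)^2 = +1. Now have -(7/241).
241 ≡ 1 (mod 4), so quadratic reciprocity gives (7/241) = (241/7). Reduce: 241 ≡ 3 (mod 7). Now have -(3/7).
Both 3 ≡ 3 and 7 ≡ 3 (mod 4), so reciprocity gives (3/7) = -(7/3). Reduce: 7 ≡ 1 (mod 3). Now have (1/3).
(1/3) = 1. Collecting the sign factors: 1.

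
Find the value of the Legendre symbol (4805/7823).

(4805/7823)
  = (7823/4805)    [QR: 4805 ≡ 1 mod 4, sign kept]
  = (3018/4805)    [7823 ≡ 3018 mod 4805]
  = -(1509/4805)    [4805 ≡ 5 mod 8 ⇒ (2/4805) = -1]
  = -(4805/1509)    [QR: 1509 ≡ 1 mod 4, sign kept]
  = -(278/1509)    [4805 ≡ 278 mod 1509]
  = (139/1509)    [1509 ≡ 5 mod 8 ⇒ (2/1509) = -1]
  = (1509/139)    [QR: 1509 ≡ 1 mod 4, sign kept]
  = (119/139)    [1509 ≡ 119 mod 139]
  = -(139/119)    [QR: both ≡ 3 mod 4, sign flips]
  = -(20/119)    [139 ≡ 20 mod 119]
  = -(5/119)    [119 ≡ 7 mod 8 ⇒ (2/119)^2 = +1]
  = -(119/5)    [QR: 5 ≡ 1 mod 4, sign kept]
  = -(4/5)    [119 ≡ 4 mod 5]
  = -(1/5)    [5 ≡ 5 mod 8 ⇒ (2/5)^2 = +1]
  = -1    [(1/5) = 1]

-1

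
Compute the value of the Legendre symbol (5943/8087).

Both 5943 ≡ 3 and 8087 ≡ 3 (mod 4), so reciprocity gives (5943/8087) = -(8087/5943). Reduce: 8087 ≡ 2144 (mod 5943). Now have -(2144/5943).
Factor out 2: 2144 = 2^5·67. Since 5943 ≡ 7 (mod 8), (2/5943) = +1, and (2/5943)^5 = +1. Now have -(67/5943).
Both 67 ≡ 3 and 5943 ≡ 3 (mod 4), so reciprocity gives (67/5943) = -(5943/67). Reduce: 5943 ≡ 47 (mod 67). Now have (47/67).
Both 47 ≡ 3 and 67 ≡ 3 (mod 4), so reciprocity gives (47/67) = -(67/47). Reduce: 67 ≡ 20 (mod 47). Now have -(20/47).
Factor out 2: 20 = 2^2·5. Since 47 ≡ 7 (mod 8), (2/47) = +1, and (2/47)^2 = +1. Now have -(5/47).
5 ≡ 1 (mod 4), so quadratic reciprocity gives (5/47) = (47/5). Reduce: 47 ≡ 2 (mod 5). Now have -(2/5).
Factor out 2: 2 = 2. Since 5 ≡ 5 (mod 8), (2/5) = -1. Now have (1/5).
(1/5) = 1. Collecting the sign factors: 1.

1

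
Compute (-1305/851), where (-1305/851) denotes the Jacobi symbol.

(-1305/851)
  = -(1305/851)    [851 ≡ 3 mod 4 ⇒ (-1/851) = -1]
  = -(454/851)    [1305 ≡ 454 mod 851]
  = (227/851)    [851 ≡ 3 mod 8 ⇒ (2/851) = -1]
  = -(851/227)    [QR: both ≡ 3 mod 4, sign flips]
  = -(170/227)    [851 ≡ 170 mod 227]
  = (85/227)    [227 ≡ 3 mod 8 ⇒ (2/227) = -1]
  = (227/85)    [QR: 85 ≡ 1 mod 4, sign kept]
  = (57/85)    [227 ≡ 57 mod 85]
  = (85/57)    [QR: 57 ≡ 1 mod 4, sign kept]
  = (28/57)    [85 ≡ 28 mod 57]
  = (7/57)    [57 ≡ 1 mod 8 ⇒ (2/57)^2 = +1]
  = (57/7)    [QR: 57 ≡ 1 mod 4, sign kept]
  = (1/7)    [57 ≡ 1 mod 7]
  = 1    [(1/7) = 1]

1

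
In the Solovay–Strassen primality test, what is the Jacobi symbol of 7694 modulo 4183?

(7694 / 4183)
  = (3511 / 4183)    [7694 ≡ 3511 mod 4183]
  = -(4183 / 3511)    [QR: both ≡ 3 mod 4, sign flips]
  = -(672 / 3511)    [4183 ≡ 672 mod 3511]
  = -(21 / 3511)    [3511 ≡ 7 mod 8 ⇒ (2 / 3511)^5 = +1]
  = -(3511 / 21)    [QR: 21 ≡ 1 mod 4, sign kept]
  = -(4 / 21)    [3511 ≡ 4 mod 21]
  = -(1 / 21)    [21 ≡ 5 mod 8 ⇒ (2 / 21)^2 = +1]
  = -1    [(1 / 21) = 1]

-1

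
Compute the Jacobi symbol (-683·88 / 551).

By multiplicativity, (-683·88 / 551) = (-683 / 551)·(88 / 551).
First factor (-683 / 551):
Reduce the numerator: -683 ≡ 419 (mod 551), so (-683 / 551) = (419 / 551).
Both 419 ≡ 3 and 551 ≡ 3 (mod 4), so reciprocity gives (419 / 551) = -(551 / 419). Reduce: 551 ≡ 132 (mod 419). Now have -(132 / 419).
Factor out 2: 132 = 2^2·33. Since 419 ≡ 3 (mod 8), (2 / 419) = -1, and (2 / 419)^2 = +1. Now have -(33 / 419).
33 ≡ 1 (mod 4), so quadratic reciprocity gives (33 / 419) = (419 / 33). Reduce: 419 ≡ 23 (mod 33). Now have -(23 / 33).
33 ≡ 1 (mod 4), so quadratic reciprocity gives (23 / 33) = (33 / 23). Reduce: 33 ≡ 10 (mod 23). Now have -(10 / 23).
Factor out 2: 10 = 2·5. Since 23 ≡ 7 (mod 8), (2 / 23) = +1. Now have -(5 / 23).
5 ≡ 1 (mod 4), so quadratic reciprocity gives (5 / 23) = (23 / 5). Reduce: 23 ≡ 3 (mod 5). Now have -(3 / 5).
5 ≡ 1 (mod 4), so quadratic reciprocity gives (3 / 5) = (5 / 3). Reduce: 5 ≡ 2 (mod 3). Now have -(2 / 3).
Factor out 2: 2 = 2. Since 3 ≡ 3 (mod 8), (2 / 3) = -1. Now have (1 / 3).
(1 / 3) = 1. Collecting the sign factors: 1.
Second factor (88 / 551):
Factor out 2: 88 = 2^3·11. Since 551 ≡ 7 (mod 8), (2 / 551) = +1, and (2 / 551)^3 = +1. Now have (11 / 551).
Both 11 ≡ 3 and 551 ≡ 3 (mod 4), so reciprocity gives (11 / 551) = -(551 / 11). Reduce: 551 ≡ 1 (mod 11). Now have -(1 / 11).
(1 / 11) = 1. Collecting the sign factors: -1.
Product: (1)·(-1) = -1.

-1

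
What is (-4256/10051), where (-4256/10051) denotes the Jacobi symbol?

0

(-4256/10051)
  = -(4256/10051)    [10051 ≡ 3 mod 4 ⇒ (-1/10051) = -1]
  = (133/10051)    [10051 ≡ 3 mod 8 ⇒ (2/10051)^5 = -1]
  = (10051/133)    [QR: 133 ≡ 1 mod 4, sign kept]
  = (76/133)    [10051 ≡ 76 mod 133]
  = (19/133)    [133 ≡ 5 mod 8 ⇒ (2/133)^2 = +1]
  = (133/19)    [QR: 133 ≡ 1 mod 4, sign kept]
  = (0/19)    [133 ≡ 0 mod 19]
  = 0    [numerator 0, gcd > 1]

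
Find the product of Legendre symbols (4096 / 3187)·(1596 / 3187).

1

By multiplicativity, (4096·1596 / 3187) = (4096 / 3187)·(1596 / 3187).
First factor (4096 / 3187):
(4096 / 3187)
  = (909 / 3187)    [4096 ≡ 909 mod 3187]
  = (3187 / 909)    [QR: 909 ≡ 1 mod 4, sign kept]
  = (460 / 909)    [3187 ≡ 460 mod 909]
  = (115 / 909)    [909 ≡ 5 mod 8 ⇒ (2 / 909)^2 = +1]
  = (909 / 115)    [QR: 909 ≡ 1 mod 4, sign kept]
  = (104 / 115)    [909 ≡ 104 mod 115]
  = -(13 / 115)    [115 ≡ 3 mod 8 ⇒ (2 / 115)^3 = -1]
  = -(115 / 13)    [QR: 13 ≡ 1 mod 4, sign kept]
  = -(11 / 13)    [115 ≡ 11 mod 13]
  = -(13 / 11)    [QR: 13 ≡ 1 mod 4, sign kept]
  = -(2 / 11)    [13 ≡ 2 mod 11]
  = (1 / 11)    [11 ≡ 3 mod 8 ⇒ (2 / 11) = -1]
  = 1    [(1 / 11) = 1]
Second factor (1596 / 3187):
(1596 / 3187)
  = (399 / 3187)    [3187 ≡ 3 mod 8 ⇒ (2 / 3187)^2 = +1]
  = -(3187 / 399)    [QR: both ≡ 3 mod 4, sign flips]
  = -(394 / 399)    [3187 ≡ 394 mod 399]
  = -(197 / 399)    [399 ≡ 7 mod 8 ⇒ (2 / 399) = +1]
  = -(399 / 197)    [QR: 197 ≡ 1 mod 4, sign kept]
  = -(5 / 197)    [399 ≡ 5 mod 197]
  = -(197 / 5)    [QR: 5 ≡ 1 mod 4, sign kept]
  = -(2 / 5)    [197 ≡ 2 mod 5]
  = (1 / 5)    [5 ≡ 5 mod 8 ⇒ (2 / 5) = -1]
  = 1    [(1 / 5) = 1]
Product: (1)·(1) = 1.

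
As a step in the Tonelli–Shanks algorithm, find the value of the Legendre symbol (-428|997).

1

Pull out -1: (-428|997) = (-1|997)·(428|997). Since 997 ≡ 1 (mod 4), (-1|997) = +1. Now have (428|997).
Factor out 2: 428 = 2^2·107. Since 997 ≡ 5 (mod 8), (2|997) = -1, and (2|997)^2 = +1. Now have (107|997).
997 ≡ 1 (mod 4), so quadratic reciprocity gives (107|997) = (997|107). Reduce: 997 ≡ 34 (mod 107). Now have (34|107).
Factor out 2: 34 = 2·17. Since 107 ≡ 3 (mod 8), (2|107) = -1. Now have -(17|107).
17 ≡ 1 (mod 4), so quadratic reciprocity gives (17|107) = (107|17). Reduce: 107 ≡ 5 (mod 17). Now have -(5|17).
5 ≡ 1 (mod 4), so quadratic reciprocity gives (5|17) = (17|5). Reduce: 17 ≡ 2 (mod 5). Now have -(2|5).
Factor out 2: 2 = 2. Since 5 ≡ 5 (mod 8), (2|5) = -1. Now have (1|5).
(1|5) = 1. Collecting the sign factors: 1.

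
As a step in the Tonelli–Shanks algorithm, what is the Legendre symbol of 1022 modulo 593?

(1022|593)
  = (429|593)    [1022 ≡ 429 mod 593]
  = (593|429)    [QR: 429 ≡ 1 mod 4, sign kept]
  = (164|429)    [593 ≡ 164 mod 429]
  = (41|429)    [429 ≡ 5 mod 8 ⇒ (2|429)^2 = +1]
  = (429|41)    [QR: 41 ≡ 1 mod 4, sign kept]
  = (19|41)    [429 ≡ 19 mod 41]
  = (41|19)    [QR: 41 ≡ 1 mod 4, sign kept]
  = (3|19)    [41 ≡ 3 mod 19]
  = -(19|3)    [QR: both ≡ 3 mod 4, sign flips]
  = -(1|3)    [19 ≡ 1 mod 3]
  = -1    [(1|3) = 1]

-1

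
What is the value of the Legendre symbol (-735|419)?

-1

Reduce the numerator: -735 ≡ 103 (mod 419), so (-735|419) = (103|419).
Both 103 ≡ 3 and 419 ≡ 3 (mod 4), so reciprocity gives (103|419) = -(419|103). Reduce: 419 ≡ 7 (mod 103). Now have -(7|103).
Both 7 ≡ 3 and 103 ≡ 3 (mod 4), so reciprocity gives (7|103) = -(103|7). Reduce: 103 ≡ 5 (mod 7). Now have (5|7).
5 ≡ 1 (mod 4), so quadratic reciprocity gives (5|7) = (7|5). Reduce: 7 ≡ 2 (mod 5). Now have (2|5).
Factor out 2: 2 = 2. Since 5 ≡ 5 (mod 8), (2|5) = -1. Now have -(1|5).
(1|5) = 1. Collecting the sign factors: -1.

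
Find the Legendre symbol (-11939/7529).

Reduce the numerator: -11939 ≡ 3119 (mod 7529), so (-11939/7529) = (3119/7529).
7529 ≡ 1 (mod 4), so quadratic reciprocity gives (3119/7529) = (7529/3119). Reduce: 7529 ≡ 1291 (mod 3119). Now have (1291/3119).
Both 1291 ≡ 3 and 3119 ≡ 3 (mod 4), so reciprocity gives (1291/3119) = -(3119/1291). Reduce: 3119 ≡ 537 (mod 1291). Now have -(537/1291).
537 ≡ 1 (mod 4), so quadratic reciprocity gives (537/1291) = (1291/537). Reduce: 1291 ≡ 217 (mod 537). Now have -(217/537).
217 ≡ 1 (mod 4), so quadratic reciprocity gives (217/537) = (537/217). Reduce: 537 ≡ 103 (mod 217). Now have -(103/217).
217 ≡ 1 (mod 4), so quadratic reciprocity gives (103/217) = (217/103). Reduce: 217 ≡ 11 (mod 103). Now have -(11/103).
Both 11 ≡ 3 and 103 ≡ 3 (mod 4), so reciprocity gives (11/103) = -(103/11). Reduce: 103 ≡ 4 (mod 11). Now have (4/11).
Factor out 2: 4 = 2^2. Since 11 ≡ 3 (mod 8), (2/11) = -1, and (2/11)^2 = +1. Now have (1/11).
(1/11) = 1. Collecting the sign factors: 1.

1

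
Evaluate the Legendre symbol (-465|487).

Reduce the numerator: -465 ≡ 22 (mod 487), so (-465|487) = (22|487).
Factor out 2: 22 = 2·11. Since 487 ≡ 7 (mod 8), (2|487) = +1. Now have (11|487).
Both 11 ≡ 3 and 487 ≡ 3 (mod 4), so reciprocity gives (11|487) = -(487|11). Reduce: 487 ≡ 3 (mod 11). Now have -(3|11).
Both 3 ≡ 3 and 11 ≡ 3 (mod 4), so reciprocity gives (3|11) = -(11|3). Reduce: 11 ≡ 2 (mod 3). Now have (2|3).
Factor out 2: 2 = 2. Since 3 ≡ 3 (mod 8), (2|3) = -1. Now have -(1|3).
(1|3) = 1. Collecting the sign factors: -1.

-1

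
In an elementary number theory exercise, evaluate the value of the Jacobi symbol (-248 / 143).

1

(-248 / 143)
  = -(248 / 143)    [143 ≡ 3 mod 4 ⇒ (-1 / 143) = -1]
  = -(105 / 143)    [248 ≡ 105 mod 143]
  = -(143 / 105)    [QR: 105 ≡ 1 mod 4, sign kept]
  = -(38 / 105)    [143 ≡ 38 mod 105]
  = -(19 / 105)    [105 ≡ 1 mod 8 ⇒ (2 / 105) = +1]
  = -(105 / 19)    [QR: 105 ≡ 1 mod 4, sign kept]
  = -(10 / 19)    [105 ≡ 10 mod 19]
  = (5 / 19)    [19 ≡ 3 mod 8 ⇒ (2 / 19) = -1]
  = (19 / 5)    [QR: 5 ≡ 1 mod 4, sign kept]
  = (4 / 5)    [19 ≡ 4 mod 5]
  = (1 / 5)    [5 ≡ 5 mod 8 ⇒ (2 / 5)^2 = +1]
  = 1    [(1 / 5) = 1]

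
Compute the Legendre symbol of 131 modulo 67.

1

(131/67)
  = (64/67)    [131 ≡ 64 mod 67]
  = (1/67)    [67 ≡ 3 mod 8 ⇒ (2/67)^6 = +1]
  = 1    [(1/67) = 1]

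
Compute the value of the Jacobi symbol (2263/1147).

(2263/1147)
  = (1116/1147)    [2263 ≡ 1116 mod 1147]
  = (279/1147)    [1147 ≡ 3 mod 8 ⇒ (2/1147)^2 = +1]
  = -(1147/279)    [QR: both ≡ 3 mod 4, sign flips]
  = -(31/279)    [1147 ≡ 31 mod 279]
  = (279/31)    [QR: both ≡ 3 mod 4, sign flips]
  = (0/31)    [279 ≡ 0 mod 31]
  = 0    [numerator 0, gcd > 1]

0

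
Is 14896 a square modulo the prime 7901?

yes

(14896|7901)
  = (6995|7901)    [14896 ≡ 6995 mod 7901]
  = (7901|6995)    [QR: 7901 ≡ 1 mod 4, sign kept]
  = (906|6995)    [7901 ≡ 906 mod 6995]
  = -(453|6995)    [6995 ≡ 3 mod 8 ⇒ (2|6995) = -1]
  = -(6995|453)    [QR: 453 ≡ 1 mod 4, sign kept]
  = -(200|453)    [6995 ≡ 200 mod 453]
  = (25|453)    [453 ≡ 5 mod 8 ⇒ (2|453)^3 = -1]
  = (453|25)    [QR: 25 ≡ 1 mod 4, sign kept]
  = (3|25)    [453 ≡ 3 mod 25]
  = (25|3)    [QR: 25 ≡ 1 mod 4, sign kept]
  = (1|3)    [25 ≡ 1 mod 3]
  = 1    [(1|3) = 1]
The Legendre symbol is 1, so x^2 ≡ 14896 (mod 7901) has solution.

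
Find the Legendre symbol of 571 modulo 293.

1

(571 / 293)
  = (278 / 293)    [571 ≡ 278 mod 293]
  = -(139 / 293)    [293 ≡ 5 mod 8 ⇒ (2 / 293) = -1]
  = -(293 / 139)    [QR: 293 ≡ 1 mod 4, sign kept]
  = -(15 / 139)    [293 ≡ 15 mod 139]
  = (139 / 15)    [QR: both ≡ 3 mod 4, sign flips]
  = (4 / 15)    [139 ≡ 4 mod 15]
  = (1 / 15)    [15 ≡ 7 mod 8 ⇒ (2 / 15)^2 = +1]
  = 1    [(1 / 15) = 1]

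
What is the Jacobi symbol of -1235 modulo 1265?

Reduce the numerator: -1235 ≡ 30 (mod 1265), so (-1235/1265) = (30/1265).
Factor out 2: 30 = 2·15. Since 1265 ≡ 1 (mod 8), (2/1265) = +1. Now have (15/1265).
1265 ≡ 1 (mod 4), so quadratic reciprocity gives (15/1265) = (1265/15). Reduce: 1265 ≡ 5 (mod 15). Now have (5/15).
5 ≡ 1 (mod 4), so quadratic reciprocity gives (5/15) = (15/5). Reduce: 15 ≡ 0 (mod 5). Now have (0/5).
The numerator is now 0 with denominator 5 > 1: the symbol is 0.

0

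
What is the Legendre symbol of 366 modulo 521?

1

(366 / 521)
  = (183 / 521)    [521 ≡ 1 mod 8 ⇒ (2 / 521) = +1]
  = (521 / 183)    [QR: 521 ≡ 1 mod 4, sign kept]
  = (155 / 183)    [521 ≡ 155 mod 183]
  = -(183 / 155)    [QR: both ≡ 3 mod 4, sign flips]
  = -(28 / 155)    [183 ≡ 28 mod 155]
  = -(7 / 155)    [155 ≡ 3 mod 8 ⇒ (2 / 155)^2 = +1]
  = (155 / 7)    [QR: both ≡ 3 mod 4, sign flips]
  = (1 / 7)    [155 ≡ 1 mod 7]
  = 1    [(1 / 7) = 1]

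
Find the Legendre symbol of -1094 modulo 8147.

-1

Pull out -1: (-1094 / 8147) = (-1 / 8147)·(1094 / 8147). Since 8147 ≡ 3 (mod 4), (-1 / 8147) = -1. Now have -(1094 / 8147).
Factor out 2: 1094 = 2·547. Since 8147 ≡ 3 (mod 8), (2 / 8147) = -1. Now have (547 / 8147).
Both 547 ≡ 3 and 8147 ≡ 3 (mod 4), so reciprocity gives (547 / 8147) = -(8147 / 547). Reduce: 8147 ≡ 489 (mod 547). Now have -(489 / 547).
489 ≡ 1 (mod 4), so quadratic reciprocity gives (489 / 547) = (547 / 489). Reduce: 547 ≡ 58 (mod 489). Now have -(58 / 489).
Factor out 2: 58 = 2·29. Since 489 ≡ 1 (mod 8), (2 / 489) = +1. Now have -(29 / 489).
29 ≡ 1 (mod 4), so quadratic reciprocity gives (29 / 489) = (489 / 29). Reduce: 489 ≡ 25 (mod 29). Now have -(25 / 29).
25 ≡ 1 (mod 4), so quadratic reciprocity gives (25 / 29) = (29 / 25). Reduce: 29 ≡ 4 (mod 25). Now have -(4 / 25).
Factor out 2: 4 = 2^2. Since 25 ≡ 1 (mod 8), (2 / 25) = +1, and (2 / 25)^2 = +1. Now have -(1 / 25).
(1 / 25) = 1. Collecting the sign factors: -1.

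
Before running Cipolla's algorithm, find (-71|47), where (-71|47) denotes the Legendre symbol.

-1

(-71|47)
  = (23|47)    [-71 ≡ 23 mod 47]
  = -(47|23)    [QR: both ≡ 3 mod 4, sign flips]
  = -(1|23)    [47 ≡ 1 mod 23]
  = -1    [(1|23) = 1]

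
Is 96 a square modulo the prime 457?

Factor out 2: 96 = 2^5·3. Since 457 ≡ 1 (mod 8), (2/457) = +1, and (2/457)^5 = +1. Now have (3/457).
457 ≡ 1 (mod 4), so quadratic reciprocity gives (3/457) = (457/3). Reduce: 457 ≡ 1 (mod 3). Now have (1/3).
(1/3) = 1. Collecting the sign factors: 1.
(96/457) = 1, and 457 is prime, so 96 is a quadratic residue mod 457.

yes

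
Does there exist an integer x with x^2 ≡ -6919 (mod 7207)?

Reduce the numerator: -6919 ≡ 288 (mod 7207), so (-6919/7207) = (288/7207).
Factor out 2: 288 = 2^5·9. Since 7207 ≡ 7 (mod 8), (2/7207) = +1, and (2/7207)^5 = +1. Now have (9/7207).
9 ≡ 1 (mod 4), so quadratic reciprocity gives (9/7207) = (7207/9). Reduce: 7207 ≡ 7 (mod 9). Now have (7/9).
9 ≡ 1 (mod 4), so quadratic reciprocity gives (7/9) = (9/7). Reduce: 9 ≡ 2 (mod 7). Now have (2/7).
Factor out 2: 2 = 2. Since 7 ≡ 7 (mod 8), (2/7) = +1. Now have (1/7).
(1/7) = 1. Collecting the sign factors: 1.
The Legendre symbol is 1, so x^2 ≡ -6919 (mod 7207) has solution.

yes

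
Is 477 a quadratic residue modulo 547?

(477|547)
  = (547|477)    [QR: 477 ≡ 1 mod 4, sign kept]
  = (70|477)    [547 ≡ 70 mod 477]
  = -(35|477)    [477 ≡ 5 mod 8 ⇒ (2|477) = -1]
  = -(477|35)    [QR: 477 ≡ 1 mod 4, sign kept]
  = -(22|35)    [477 ≡ 22 mod 35]
  = (11|35)    [35 ≡ 3 mod 8 ⇒ (2|35) = -1]
  = -(35|11)    [QR: both ≡ 3 mod 4, sign flips]
  = -(2|11)    [35 ≡ 2 mod 11]
  = (1|11)    [11 ≡ 3 mod 8 ⇒ (2|11) = -1]
  = 1    [(1|11) = 1]
(477|547) = 1, and 547 is prime, so 477 is a quadratic residue mod 547.

yes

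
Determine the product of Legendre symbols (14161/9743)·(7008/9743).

By multiplicativity, (14161·7008/9743) = (14161/9743)·(7008/9743).
First factor (14161/9743):
Reduce the numerator: 14161 ≡ 4418 (mod 9743), so (14161/9743) = (4418/9743).
Factor out 2: 4418 = 2·2209. Since 9743 ≡ 7 (mod 8), (2/9743) = +1. Now have (2209/9743).
2209 ≡ 1 (mod 4), so quadratic reciprocity gives (2209/9743) = (9743/2209). Reduce: 9743 ≡ 907 (mod 2209). Now have (907/2209).
2209 ≡ 1 (mod 4), so quadratic reciprocity gives (907/2209) = (2209/907). Reduce: 2209 ≡ 395 (mod 907). Now have (395/907).
Both 395 ≡ 3 and 907 ≡ 3 (mod 4), so reciprocity gives (395/907) = -(907/395). Reduce: 907 ≡ 117 (mod 395). Now have -(117/395).
117 ≡ 1 (mod 4), so quadratic reciprocity gives (117/395) = (395/117). Reduce: 395 ≡ 44 (mod 117). Now have -(44/117).
Factor out 2: 44 = 2^2·11. Since 117 ≡ 5 (mod 8), (2/117) = -1, and (2/117)^2 = +1. Now have -(11/117).
117 ≡ 1 (mod 4), so quadratic reciprocity gives (11/117) = (117/11). Reduce: 117 ≡ 7 (mod 11). Now have -(7/11).
Both 7 ≡ 3 and 11 ≡ 3 (mod 4), so reciprocity gives (7/11) = -(11/7). Reduce: 11 ≡ 4 (mod 7). Now have (4/7).
Factor out 2: 4 = 2^2. Since 7 ≡ 7 (mod 8), (2/7) = +1, and (2/7)^2 = +1. Now have (1/7).
(1/7) = 1. Collecting the sign factors: 1.
Second factor (7008/9743):
Factor out 2: 7008 = 2^5·219. Since 9743 ≡ 7 (mod 8), (2/9743) = +1, and (2/9743)^5 = +1. Now have (219/9743).
Both 219 ≡ 3 and 9743 ≡ 3 (mod 4), so reciprocity gives (219/9743) = -(9743/219). Reduce: 9743 ≡ 107 (mod 219). Now have -(107/219).
Both 107 ≡ 3 and 219 ≡ 3 (mod 4), so reciprocity gives (107/219) = -(219/107). Reduce: 219 ≡ 5 (mod 107). Now have (5/107).
5 ≡ 1 (mod 4), so quadratic reciprocity gives (5/107) = (107/5). Reduce: 107 ≡ 2 (mod 5). Now have (2/5).
Factor out 2: 2 = 2. Since 5 ≡ 5 (mod 8), (2/5) = -1. Now have -(1/5).
(1/5) = 1. Collecting the sign factors: -1.
Product: (1)·(-1) = -1.

-1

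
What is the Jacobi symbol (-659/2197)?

1

(-659/2197)
  = (659/2197)    [2197 ≡ 1 mod 4 ⇒ (-1/2197) = +1]
  = (2197/659)    [QR: 2197 ≡ 1 mod 4, sign kept]
  = (220/659)    [2197 ≡ 220 mod 659]
  = (55/659)    [659 ≡ 3 mod 8 ⇒ (2/659)^2 = +1]
  = -(659/55)    [QR: both ≡ 3 mod 4, sign flips]
  = -(54/55)    [659 ≡ 54 mod 55]
  = -(27/55)    [55 ≡ 7 mod 8 ⇒ (2/55) = +1]
  = (55/27)    [QR: both ≡ 3 mod 4, sign flips]
  = (1/27)    [55 ≡ 1 mod 27]
  = 1    [(1/27) = 1]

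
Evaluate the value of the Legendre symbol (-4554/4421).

Pull out -1: (-4554/4421) = (-1/4421)·(4554/4421). Since 4421 ≡ 1 (mod 4), (-1/4421) = +1. Now have (4554/4421).
Reduce the numerator: 4554 ≡ 133 (mod 4421), so (4554/4421) = (133/4421).
133 ≡ 1 (mod 4), so quadratic reciprocity gives (133/4421) = (4421/133). Reduce: 4421 ≡ 32 (mod 133). Now have (32/133).
Factor out 2: 32 = 2^5. Since 133 ≡ 5 (mod 8), (2/133) = -1, and (2/133)^5 = -1. Now have -(1/133).
(1/133) = 1. Collecting the sign factors: -1.

-1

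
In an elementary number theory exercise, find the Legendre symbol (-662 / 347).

-1

Reduce the numerator: -662 ≡ 32 (mod 347), so (-662 / 347) = (32 / 347).
Factor out 2: 32 = 2^5. Since 347 ≡ 3 (mod 8), (2 / 347) = -1, and (2 / 347)^5 = -1. Now have -(1 / 347).
(1 / 347) = 1. Collecting the sign factors: -1.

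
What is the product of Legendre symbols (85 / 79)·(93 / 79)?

By multiplicativity, (85·93 / 79) = (85 / 79)·(93 / 79).
First factor (85 / 79):
(85 / 79)
  = (6 / 79)    [85 ≡ 6 mod 79]
  = (3 / 79)    [79 ≡ 7 mod 8 ⇒ (2 / 79) = +1]
  = -(79 / 3)    [QR: both ≡ 3 mod 4, sign flips]
  = -(1 / 3)    [79 ≡ 1 mod 3]
  = -1    [(1 / 3) = 1]
Second factor (93 / 79):
(93 / 79)
  = (14 / 79)    [93 ≡ 14 mod 79]
  = (7 / 79)    [79 ≡ 7 mod 8 ⇒ (2 / 79) = +1]
  = -(79 / 7)    [QR: both ≡ 3 mod 4, sign flips]
  = -(2 / 7)    [79 ≡ 2 mod 7]
  = -(1 / 7)    [7 ≡ 7 mod 8 ⇒ (2 / 7) = +1]
  = -1    [(1 / 7) = 1]
Product: (-1)·(-1) = 1.

1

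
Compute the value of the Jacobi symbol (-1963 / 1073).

-1

(-1963 / 1073)
  = (183 / 1073)    [-1963 ≡ 183 mod 1073]
  = (1073 / 183)    [QR: 1073 ≡ 1 mod 4, sign kept]
  = (158 / 183)    [1073 ≡ 158 mod 183]
  = (79 / 183)    [183 ≡ 7 mod 8 ⇒ (2 / 183) = +1]
  = -(183 / 79)    [QR: both ≡ 3 mod 4, sign flips]
  = -(25 / 79)    [183 ≡ 25 mod 79]
  = -(79 / 25)    [QR: 25 ≡ 1 mod 4, sign kept]
  = -(4 / 25)    [79 ≡ 4 mod 25]
  = -(1 / 25)    [25 ≡ 1 mod 8 ⇒ (2 / 25)^2 = +1]
  = -1    [(1 / 25) = 1]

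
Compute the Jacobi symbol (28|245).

0

(28|245)
  = (7|245)    [245 ≡ 5 mod 8 ⇒ (2|245)^2 = +1]
  = (245|7)    [QR: 245 ≡ 1 mod 4, sign kept]
  = (0|7)    [245 ≡ 0 mod 7]
  = 0    [numerator 0, gcd > 1]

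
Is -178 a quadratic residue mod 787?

(-178/787)
  = -(178/787)    [787 ≡ 3 mod 4 ⇒ (-1/787) = -1]
  = (89/787)    [787 ≡ 3 mod 8 ⇒ (2/787) = -1]
  = (787/89)    [QR: 89 ≡ 1 mod 4, sign kept]
  = (75/89)    [787 ≡ 75 mod 89]
  = (89/75)    [QR: 89 ≡ 1 mod 4, sign kept]
  = (14/75)    [89 ≡ 14 mod 75]
  = -(7/75)    [75 ≡ 3 mod 8 ⇒ (2/75) = -1]
  = (75/7)    [QR: both ≡ 3 mod 4, sign flips]
  = (5/7)    [75 ≡ 5 mod 7]
  = (7/5)    [QR: 5 ≡ 1 mod 4, sign kept]
  = (2/5)    [7 ≡ 2 mod 5]
  = -(1/5)    [5 ≡ 5 mod 8 ⇒ (2/5) = -1]
  = -1    [(1/5) = 1]
(-178/787) = -1, and 787 is prime, so -178 is not a quadratic residue mod 787.

no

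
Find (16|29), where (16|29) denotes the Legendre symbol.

Factor out 2: 16 = 2^4. Since 29 ≡ 5 (mod 8), (2|29) = -1, and (2|29)^4 = +1. Now have (1|29).
(1|29) = 1. Collecting the sign factors: 1.

1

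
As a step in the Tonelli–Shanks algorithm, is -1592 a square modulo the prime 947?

no

(-1592/947)
  = -(1592/947)    [947 ≡ 3 mod 4 ⇒ (-1/947) = -1]
  = -(645/947)    [1592 ≡ 645 mod 947]
  = -(947/645)    [QR: 645 ≡ 1 mod 4, sign kept]
  = -(302/645)    [947 ≡ 302 mod 645]
  = (151/645)    [645 ≡ 5 mod 8 ⇒ (2/645) = -1]
  = (645/151)    [QR: 645 ≡ 1 mod 4, sign kept]
  = (41/151)    [645 ≡ 41 mod 151]
  = (151/41)    [QR: 41 ≡ 1 mod 4, sign kept]
  = (28/41)    [151 ≡ 28 mod 41]
  = (7/41)    [41 ≡ 1 mod 8 ⇒ (2/41)^2 = +1]
  = (41/7)    [QR: 41 ≡ 1 mod 4, sign kept]
  = (6/7)    [41 ≡ 6 mod 7]
  = (3/7)    [7 ≡ 7 mod 8 ⇒ (2/7) = +1]
  = -(7/3)    [QR: both ≡ 3 mod 4, sign flips]
  = -(1/3)    [7 ≡ 1 mod 3]
  = -1    [(1/3) = 1]
(-1592/947) = -1, and 947 is prime, so -1592 is not a quadratic residue mod 947.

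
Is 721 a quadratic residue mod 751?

yes

721 ≡ 1 (mod 4), so quadratic reciprocity gives (721/751) = (751/721). Reduce: 751 ≡ 30 (mod 721). Now have (30/721).
Factor out 2: 30 = 2·15. Since 721 ≡ 1 (mod 8), (2/721) = +1. Now have (15/721).
721 ≡ 1 (mod 4), so quadratic reciprocity gives (15/721) = (721/15). Reduce: 721 ≡ 1 (mod 15). Now have (1/15).
(1/15) = 1. Collecting the sign factors: 1.
The Legendre symbol is 1, so x^2 ≡ 721 (mod 751) has solution.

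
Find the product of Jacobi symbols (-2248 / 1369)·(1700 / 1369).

By multiplicativity, (-2248·1700 / 1369) = (-2248 / 1369)·(1700 / 1369).
First factor (-2248 / 1369):
Pull out -1: (-2248 / 1369) = (-1 / 1369)·(2248 / 1369). Since 1369 ≡ 1 (mod 4), (-1 / 1369) = +1. Now have (2248 / 1369).
Reduce the numerator: 2248 ≡ 879 (mod 1369), so (2248 / 1369) = (879 / 1369).
1369 ≡ 1 (mod 4), so quadratic reciprocity gives (879 / 1369) = (1369 / 879). Reduce: 1369 ≡ 490 (mod 879). Now have (490 / 879).
Factor out 2: 490 = 2·245. Since 879 ≡ 7 (mod 8), (2 / 879) = +1. Now have (245 / 879).
245 ≡ 1 (mod 4), so quadratic reciprocity gives (245 / 879) = (879 / 245). Reduce: 879 ≡ 144 (mod 245). Now have (144 / 245).
Factor out 2: 144 = 2^4·9. Since 245 ≡ 5 (mod 8), (2 / 245) = -1, and (2 / 245)^4 = +1. Now have (9 / 245).
9 ≡ 1 (mod 4), so quadratic reciprocity gives (9 / 245) = (245 / 9). Reduce: 245 ≡ 2 (mod 9). Now have (2 / 9).
Factor out 2: 2 = 2. Since 9 ≡ 1 (mod 8), (2 / 9) = +1. Now have (1 / 9).
(1 / 9) = 1. Collecting the sign factors: 1.
Second factor (1700 / 1369):
Reduce the numerator: 1700 ≡ 331 (mod 1369), so (1700 / 1369) = (331 / 1369).
1369 ≡ 1 (mod 4), so quadratic reciprocity gives (331 / 1369) = (1369 / 331). Reduce: 1369 ≡ 45 (mod 331). Now have (45 / 331).
45 ≡ 1 (mod 4), so quadratic reciprocity gives (45 / 331) = (331 / 45). Reduce: 331 ≡ 16 (mod 45). Now have (16 / 45).
Factor out 2: 16 = 2^4. Since 45 ≡ 5 (mod 8), (2 / 45) = -1, and (2 / 45)^4 = +1. Now have (1 / 45).
(1 / 45) = 1. Collecting the sign factors: 1.
Product: (1)·(1) = 1.

1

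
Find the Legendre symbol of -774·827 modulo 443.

By multiplicativity, (-774·827/443) = (-774/443)·(827/443).
First factor (-774/443):
(-774/443)
  = (112/443)    [-774 ≡ 112 mod 443]
  = (7/443)    [443 ≡ 3 mod 8 ⇒ (2/443)^4 = +1]
  = -(443/7)    [QR: both ≡ 3 mod 4, sign flips]
  = -(2/7)    [443 ≡ 2 mod 7]
  = -(1/7)    [7 ≡ 7 mod 8 ⇒ (2/7) = +1]
  = -1    [(1/7) = 1]
Second factor (827/443):
(827/443)
  = (384/443)    [827 ≡ 384 mod 443]
  = -(3/443)    [443 ≡ 3 mod 8 ⇒ (2/443)^7 = -1]
  = (443/3)    [QR: both ≡ 3 mod 4, sign flips]
  = (2/3)    [443 ≡ 2 mod 3]
  = -(1/3)    [3 ≡ 3 mod 8 ⇒ (2/3) = -1]
  = -1    [(1/3) = 1]
Product: (-1)·(-1) = 1.

1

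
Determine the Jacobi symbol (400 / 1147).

1

(400 / 1147)
  = (25 / 1147)    [1147 ≡ 3 mod 8 ⇒ (2 / 1147)^4 = +1]
  = (1147 / 25)    [QR: 25 ≡ 1 mod 4, sign kept]
  = (22 / 25)    [1147 ≡ 22 mod 25]
  = (11 / 25)    [25 ≡ 1 mod 8 ⇒ (2 / 25) = +1]
  = (25 / 11)    [QR: 25 ≡ 1 mod 4, sign kept]
  = (3 / 11)    [25 ≡ 3 mod 11]
  = -(11 / 3)    [QR: both ≡ 3 mod 4, sign flips]
  = -(2 / 3)    [11 ≡ 2 mod 3]
  = (1 / 3)    [3 ≡ 3 mod 8 ⇒ (2 / 3) = -1]
  = 1    [(1 / 3) = 1]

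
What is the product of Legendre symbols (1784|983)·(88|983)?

-1

By multiplicativity, (1784·88|983) = (1784|983)·(88|983).
First factor (1784|983):
(1784|983)
  = (801|983)    [1784 ≡ 801 mod 983]
  = (983|801)    [QR: 801 ≡ 1 mod 4, sign kept]
  = (182|801)    [983 ≡ 182 mod 801]
  = (91|801)    [801 ≡ 1 mod 8 ⇒ (2|801) = +1]
  = (801|91)    [QR: 801 ≡ 1 mod 4, sign kept]
  = (73|91)    [801 ≡ 73 mod 91]
  = (91|73)    [QR: 73 ≡ 1 mod 4, sign kept]
  = (18|73)    [91 ≡ 18 mod 73]
  = (9|73)    [73 ≡ 1 mod 8 ⇒ (2|73) = +1]
  = (73|9)    [QR: 9 ≡ 1 mod 4, sign kept]
  = (1|9)    [73 ≡ 1 mod 9]
  = 1    [(1|9) = 1]
Second factor (88|983):
(88|983)
  = (11|983)    [983 ≡ 7 mod 8 ⇒ (2|983)^3 = +1]
  = -(983|11)    [QR: both ≡ 3 mod 4, sign flips]
  = -(4|11)    [983 ≡ 4 mod 11]
  = -(1|11)    [11 ≡ 3 mod 8 ⇒ (2|11)^2 = +1]
  = -1    [(1|11) = 1]
Product: (1)·(-1) = -1.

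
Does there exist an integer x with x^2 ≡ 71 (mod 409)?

(71/409)
  = (409/71)    [QR: 409 ≡ 1 mod 4, sign kept]
  = (54/71)    [409 ≡ 54 mod 71]
  = (27/71)    [71 ≡ 7 mod 8 ⇒ (2/71) = +1]
  = -(71/27)    [QR: both ≡ 3 mod 4, sign flips]
  = -(17/27)    [71 ≡ 17 mod 27]
  = -(27/17)    [QR: 17 ≡ 1 mod 4, sign kept]
  = -(10/17)    [27 ≡ 10 mod 17]
  = -(5/17)    [17 ≡ 1 mod 8 ⇒ (2/17) = +1]
  = -(17/5)    [QR: 5 ≡ 1 mod 4, sign kept]
  = -(2/5)    [17 ≡ 2 mod 5]
  = (1/5)    [5 ≡ 5 mod 8 ⇒ (2/5) = -1]
  = 1    [(1/5) = 1]
(71/409) = 1, and 409 is prime, so 71 is a quadratic residue mod 409.

yes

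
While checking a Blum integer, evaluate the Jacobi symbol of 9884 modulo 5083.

1

(9884/5083)
  = (4801/5083)    [9884 ≡ 4801 mod 5083]
  = (5083/4801)    [QR: 4801 ≡ 1 mod 4, sign kept]
  = (282/4801)    [5083 ≡ 282 mod 4801]
  = (141/4801)    [4801 ≡ 1 mod 8 ⇒ (2/4801) = +1]
  = (4801/141)    [QR: 141 ≡ 1 mod 4, sign kept]
  = (7/141)    [4801 ≡ 7 mod 141]
  = (141/7)    [QR: 141 ≡ 1 mod 4, sign kept]
  = (1/7)    [141 ≡ 1 mod 7]
  = 1    [(1/7) = 1]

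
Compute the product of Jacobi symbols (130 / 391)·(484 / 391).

1

By multiplicativity, (130·484 / 391) = (130 / 391)·(484 / 391).
First factor (130 / 391):
(130 / 391)
  = (65 / 391)    [391 ≡ 7 mod 8 ⇒ (2 / 391) = +1]
  = (391 / 65)    [QR: 65 ≡ 1 mod 4, sign kept]
  = (1 / 65)    [391 ≡ 1 mod 65]
  = 1    [(1 / 65) = 1]
Second factor (484 / 391):
(484 / 391)
  = (93 / 391)    [484 ≡ 93 mod 391]
  = (391 / 93)    [QR: 93 ≡ 1 mod 4, sign kept]
  = (19 / 93)    [391 ≡ 19 mod 93]
  = (93 / 19)    [QR: 93 ≡ 1 mod 4, sign kept]
  = (17 / 19)    [93 ≡ 17 mod 19]
  = (19 / 17)    [QR: 17 ≡ 1 mod 4, sign kept]
  = (2 / 17)    [19 ≡ 2 mod 17]
  = (1 / 17)    [17 ≡ 1 mod 8 ⇒ (2 / 17) = +1]
  = 1    [(1 / 17) = 1]
Product: (1)·(1) = 1.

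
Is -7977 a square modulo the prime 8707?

Pull out -1: (-7977/8707) = (-1/8707)·(7977/8707). Since 8707 ≡ 3 (mod 4), (-1/8707) = -1. Now have -(7977/8707).
7977 ≡ 1 (mod 4), so quadratic reciprocity gives (7977/8707) = (8707/7977). Reduce: 8707 ≡ 730 (mod 7977). Now have -(730/7977).
Factor out 2: 730 = 2·365. Since 7977 ≡ 1 (mod 8), (2/7977) = +1. Now have -(365/7977).
365 ≡ 1 (mod 4), so quadratic reciprocity gives (365/7977) = (7977/365). Reduce: 7977 ≡ 312 (mod 365). Now have -(312/365).
Factor out 2: 312 = 2^3·39. Since 365 ≡ 5 (mod 8), (2/365) = -1, and (2/365)^3 = -1. Now have (39/365).
365 ≡ 1 (mod 4), so quadratic reciprocity gives (39/365) = (365/39). Reduce: 365 ≡ 14 (mod 39). Now have (14/39).
Factor out 2: 14 = 2·7. Since 39 ≡ 7 (mod 8), (2/39) = +1. Now have (7/39).
Both 7 ≡ 3 and 39 ≡ 3 (mod 4), so reciprocity gives (7/39) = -(39/7). Reduce: 39 ≡ 4 (mod 7). Now have -(4/7).
Factor out 2: 4 = 2^2. Since 7 ≡ 7 (mod 8), (2/7) = +1, and (2/7)^2 = +1. Now have -(1/7).
(1/7) = 1. Collecting the sign factors: -1.
(-7977/8707) = -1, and 8707 is prime, so -7977 is not a quadratic residue mod 8707.

no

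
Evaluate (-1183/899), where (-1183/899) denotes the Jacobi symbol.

(-1183/899)
  = (615/899)    [-1183 ≡ 615 mod 899]
  = -(899/615)    [QR: both ≡ 3 mod 4, sign flips]
  = -(284/615)    [899 ≡ 284 mod 615]
  = -(71/615)    [615 ≡ 7 mod 8 ⇒ (2/615)^2 = +1]
  = (615/71)    [QR: both ≡ 3 mod 4, sign flips]
  = (47/71)    [615 ≡ 47 mod 71]
  = -(71/47)    [QR: both ≡ 3 mod 4, sign flips]
  = -(24/47)    [71 ≡ 24 mod 47]
  = -(3/47)    [47 ≡ 7 mod 8 ⇒ (2/47)^3 = +1]
  = (47/3)    [QR: both ≡ 3 mod 4, sign flips]
  = (2/3)    [47 ≡ 2 mod 3]
  = -(1/3)    [3 ≡ 3 mod 8 ⇒ (2/3) = -1]
  = -1    [(1/3) = 1]

-1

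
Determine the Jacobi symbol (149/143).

1

(149/143)
  = (6/143)    [149 ≡ 6 mod 143]
  = (3/143)    [143 ≡ 7 mod 8 ⇒ (2/143) = +1]
  = -(143/3)    [QR: both ≡ 3 mod 4, sign flips]
  = -(2/3)    [143 ≡ 2 mod 3]
  = (1/3)    [3 ≡ 3 mod 8 ⇒ (2/3) = -1]
  = 1    [(1/3) = 1]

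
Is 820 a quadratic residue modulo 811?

yes

Reduce the numerator: 820 ≡ 9 (mod 811), so (820|811) = (9|811).
9 ≡ 1 (mod 4), so quadratic reciprocity gives (9|811) = (811|9). Reduce: 811 ≡ 1 (mod 9). Now have (1|9).
(1|9) = 1. Collecting the sign factors: 1.
The Legendre symbol is 1, so x^2 ≡ 820 (mod 811) has solution.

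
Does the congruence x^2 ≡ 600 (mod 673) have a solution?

(600/673)
  = (75/673)    [673 ≡ 1 mod 8 ⇒ (2/673)^3 = +1]
  = (673/75)    [QR: 673 ≡ 1 mod 4, sign kept]
  = (73/75)    [673 ≡ 73 mod 75]
  = (75/73)    [QR: 73 ≡ 1 mod 4, sign kept]
  = (2/73)    [75 ≡ 2 mod 73]
  = (1/73)    [73 ≡ 1 mod 8 ⇒ (2/73) = +1]
  = 1    [(1/73) = 1]
The Legendre symbol is 1, so x^2 ≡ 600 (mod 673) has solution.

yes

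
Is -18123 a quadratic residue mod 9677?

Reduce the numerator: -18123 ≡ 1231 (mod 9677), so (-18123/9677) = (1231/9677).
9677 ≡ 1 (mod 4), so quadratic reciprocity gives (1231/9677) = (9677/1231). Reduce: 9677 ≡ 1060 (mod 1231). Now have (1060/1231).
Factor out 2: 1060 = 2^2·265. Since 1231 ≡ 7 (mod 8), (2/1231) = +1, and (2/1231)^2 = +1. Now have (265/1231).
265 ≡ 1 (mod 4), so quadratic reciprocity gives (265/1231) = (1231/265). Reduce: 1231 ≡ 171 (mod 265). Now have (171/265).
265 ≡ 1 (mod 4), so quadratic reciprocity gives (171/265) = (265/171). Reduce: 265 ≡ 94 (mod 171). Now have (94/171).
Factor out 2: 94 = 2·47. Since 171 ≡ 3 (mod 8), (2/171) = -1. Now have -(47/171).
Both 47 ≡ 3 and 171 ≡ 3 (mod 4), so reciprocity gives (47/171) = -(171/47). Reduce: 171 ≡ 30 (mod 47). Now have (30/47).
Factor out 2: 30 = 2·15. Since 47 ≡ 7 (mod 8), (2/47) = +1. Now have (15/47).
Both 15 ≡ 3 and 47 ≡ 3 (mod 4), so reciprocity gives (15/47) = -(47/15). Reduce: 47 ≡ 2 (mod 15). Now have -(2/15).
Factor out 2: 2 = 2. Since 15 ≡ 7 (mod 8), (2/15) = +1. Now have -(1/15).
(1/15) = 1. Collecting the sign factors: -1.
(-18123/9677) = -1, and 9677 is prime, so -18123 is not a quadratic residue mod 9677.

no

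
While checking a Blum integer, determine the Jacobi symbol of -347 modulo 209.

(-347|209)
  = (71|209)    [-347 ≡ 71 mod 209]
  = (209|71)    [QR: 209 ≡ 1 mod 4, sign kept]
  = (67|71)    [209 ≡ 67 mod 71]
  = -(71|67)    [QR: both ≡ 3 mod 4, sign flips]
  = -(4|67)    [71 ≡ 4 mod 67]
  = -(1|67)    [67 ≡ 3 mod 8 ⇒ (2|67)^2 = +1]
  = -1    [(1|67) = 1]

-1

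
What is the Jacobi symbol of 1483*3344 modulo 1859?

0

By multiplicativity, (1483·3344/1859) = (1483/1859)·(3344/1859).
First factor (1483/1859):
(1483/1859)
  = -(1859/1483)    [QR: both ≡ 3 mod 4, sign flips]
  = -(376/1483)    [1859 ≡ 376 mod 1483]
  = (47/1483)    [1483 ≡ 3 mod 8 ⇒ (2/1483)^3 = -1]
  = -(1483/47)    [QR: both ≡ 3 mod 4, sign flips]
  = -(26/47)    [1483 ≡ 26 mod 47]
  = -(13/47)    [47 ≡ 7 mod 8 ⇒ (2/47) = +1]
  = -(47/13)    [QR: 13 ≡ 1 mod 4, sign kept]
  = -(8/13)    [47 ≡ 8 mod 13]
  = (1/13)    [13 ≡ 5 mod 8 ⇒ (2/13)^3 = -1]
  = 1    [(1/13) = 1]
Second factor (3344/1859):
(3344/1859)
  = (1485/1859)    [3344 ≡ 1485 mod 1859]
  = (1859/1485)    [QR: 1485 ≡ 1 mod 4, sign kept]
  = (374/1485)    [1859 ≡ 374 mod 1485]
  = -(187/1485)    [1485 ≡ 5 mod 8 ⇒ (2/1485) = -1]
  = -(1485/187)    [QR: 1485 ≡ 1 mod 4, sign kept]
  = -(176/187)    [1485 ≡ 176 mod 187]
  = -(11/187)    [187 ≡ 3 mod 8 ⇒ (2/187)^4 = +1]
  = (187/11)    [QR: both ≡ 3 mod 4, sign flips]
  = (0/11)    [187 ≡ 0 mod 11]
  = 0    [numerator 0, gcd > 1]
Product: (1)·(0) = 0.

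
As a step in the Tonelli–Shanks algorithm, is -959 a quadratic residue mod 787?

(-959/787)
  = -(959/787)    [787 ≡ 3 mod 4 ⇒ (-1/787) = -1]
  = -(172/787)    [959 ≡ 172 mod 787]
  = -(43/787)    [787 ≡ 3 mod 8 ⇒ (2/787)^2 = +1]
  = (787/43)    [QR: both ≡ 3 mod 4, sign flips]
  = (13/43)    [787 ≡ 13 mod 43]
  = (43/13)    [QR: 13 ≡ 1 mod 4, sign kept]
  = (4/13)    [43 ≡ 4 mod 13]
  = (1/13)    [13 ≡ 5 mod 8 ⇒ (2/13)^2 = +1]
  = 1    [(1/13) = 1]
The Legendre symbol is 1, so x^2 ≡ -959 (mod 787) has solution.

yes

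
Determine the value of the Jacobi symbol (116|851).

-1

Factor out 2: 116 = 2^2·29. Since 851 ≡ 3 (mod 8), (2|851) = -1, and (2|851)^2 = +1. Now have (29|851).
29 ≡ 1 (mod 4), so quadratic reciprocity gives (29|851) = (851|29). Reduce: 851 ≡ 10 (mod 29). Now have (10|29).
Factor out 2: 10 = 2·5. Since 29 ≡ 5 (mod 8), (2|29) = -1. Now have -(5|29).
5 ≡ 1 (mod 4), so quadratic reciprocity gives (5|29) = (29|5). Reduce: 29 ≡ 4 (mod 5). Now have -(4|5).
Factor out 2: 4 = 2^2. Since 5 ≡ 5 (mod 8), (2|5) = -1, and (2|5)^2 = +1. Now have -(1|5).
(1|5) = 1. Collecting the sign factors: -1.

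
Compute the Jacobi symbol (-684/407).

(-684/407)
  = (130/407)    [-684 ≡ 130 mod 407]
  = (65/407)    [407 ≡ 7 mod 8 ⇒ (2/407) = +1]
  = (407/65)    [QR: 65 ≡ 1 mod 4, sign kept]
  = (17/65)    [407 ≡ 17 mod 65]
  = (65/17)    [QR: 17 ≡ 1 mod 4, sign kept]
  = (14/17)    [65 ≡ 14 mod 17]
  = (7/17)    [17 ≡ 1 mod 8 ⇒ (2/17) = +1]
  = (17/7)    [QR: 17 ≡ 1 mod 4, sign kept]
  = (3/7)    [17 ≡ 3 mod 7]
  = -(7/3)    [QR: both ≡ 3 mod 4, sign flips]
  = -(1/3)    [7 ≡ 1 mod 3]
  = -1    [(1/3) = 1]

-1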